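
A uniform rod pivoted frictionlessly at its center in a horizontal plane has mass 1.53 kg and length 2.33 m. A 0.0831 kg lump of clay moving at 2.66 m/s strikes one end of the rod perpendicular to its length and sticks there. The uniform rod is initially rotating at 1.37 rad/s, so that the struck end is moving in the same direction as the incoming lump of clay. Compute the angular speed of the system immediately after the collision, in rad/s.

|ω_f| ≈ 1.50 rad/s

The axle reaction passes through the pivot and exerts no torque about it; angular momentum about the pivot is conserved through the impact.
I_p = (1/12)(1.53)(2.33)² = 0.6922 kg·m². Taking the sense of the lump of clay's angular momentum as positive, L_{lump} = m v R = (0.0831)(2.66)(2.33/2) = 0.2575 kg·m²/s.
L_i = +I_p ω_p + m v R = +(0.6922)(1.37) + 0.2575 = 1.206 kg·m²/s.
After sticking, I_f = I_p + m R² = 0.6922 + (0.0831)(2.33/2)² = 0.8050 kg·m².
ω_f = L_i / I_f = 1.206 / 0.8050 = 1.498 rad/s.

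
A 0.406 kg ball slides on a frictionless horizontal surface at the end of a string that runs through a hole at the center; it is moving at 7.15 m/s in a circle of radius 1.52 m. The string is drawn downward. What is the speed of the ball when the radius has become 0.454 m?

The only horizontal force on the mass is along the cord (radial), so it exerts no torque about the hole and angular momentum m v r is conserved.
v₂ = v₁ r₁ / r₂ = (7.15)(1.52) / (0.454) = 23.94 m/s.

v₂ ≈ 23.9 m/s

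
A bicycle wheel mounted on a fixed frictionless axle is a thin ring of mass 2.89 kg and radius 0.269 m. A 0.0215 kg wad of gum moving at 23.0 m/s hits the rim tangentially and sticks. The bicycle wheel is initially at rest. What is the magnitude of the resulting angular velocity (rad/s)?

|ω_f| ≈ 0.631 rad/s

About the axle the impulsive forces during the collision are internal, so angular momentum about that axis is conserved.
I_p = (2.89)(0.269)² = 0.2091 kg·m². Taking the sense of the wad of gum's angular momentum as positive, L_{wad} = m v R = (0.0215)(23.0)(0.269) = 0.1330 kg·m²/s.
L_i = 0 + 0.1330 = 0.1330 kg·m²/s.
After sticking, I_f = I_p + m R² = 0.2091 + (0.0215)(0.269)² = 0.2107 kg·m².
ω_f = L_i / I_f = 0.1330 / 0.2107 = 0.6314 rad/s.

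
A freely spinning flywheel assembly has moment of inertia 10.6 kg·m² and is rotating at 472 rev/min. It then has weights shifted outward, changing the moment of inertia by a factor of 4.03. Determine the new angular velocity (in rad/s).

ω₂ ≈ 12.3 rad/s

With no external torque about the axis, L is conserved: I₁ω₁ = I₂ω₂.
I₂ = 4.03 × 10.6 = 42.72 kg·m².
ω₂ = I₁ω₁ / I₂ = (10.60)(472 rpm) / (42.72) = 117.1 rpm = 12.26 rad/s.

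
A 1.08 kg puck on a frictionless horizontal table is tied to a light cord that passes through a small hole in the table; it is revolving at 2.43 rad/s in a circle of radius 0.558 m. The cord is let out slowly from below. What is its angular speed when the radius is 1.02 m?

The constraining force is radial, so m r² ω about the center is conserved.
ω₂ = ω₁ (r₁/r₂)² = (2.43)(0.558/1.02)² = 0.7272 rad/s.

ω₂ ≈ 0.727 rad/s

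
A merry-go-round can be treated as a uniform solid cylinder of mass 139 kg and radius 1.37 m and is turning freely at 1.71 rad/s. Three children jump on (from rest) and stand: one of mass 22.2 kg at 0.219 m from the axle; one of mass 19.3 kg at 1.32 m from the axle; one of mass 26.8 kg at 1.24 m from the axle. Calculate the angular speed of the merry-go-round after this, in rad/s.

The added mass arrives with no angular momentum about the axle, and any external torque about the axle is negligible, so the system's angular momentum is conserved.
I_p = ½(139)(1.37)² = 130.4 kg·m².
Added inertia Σmr² = (22.2)(0.219)² + (19.3)(1.32)² + (26.8)(1.24)² = 75.90 kg·m²; I_f = 130.4 + 75.90 = 206.3 kg·m².
ω_f = I_p ω_i / I_f = (130.4)(1.71) / 206.3 = 1.081 rad/s.

ω_f ≈ 1.08 rad/s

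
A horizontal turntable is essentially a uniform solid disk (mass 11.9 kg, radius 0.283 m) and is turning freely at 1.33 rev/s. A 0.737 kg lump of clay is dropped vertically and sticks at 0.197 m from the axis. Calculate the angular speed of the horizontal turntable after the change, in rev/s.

ω_f ≈ 1.25 rev/s

No external torque acts about the axis; L_before = L_after.
I_p = ½(11.9)(0.283)² = 0.4765 kg·m².
Added inertia Σmr² = (0.737)(0.197)² = 0.02860 kg·m²; I_f = 0.4765 + 0.02860 = 0.5051 kg·m².
ω_f = I_p ω_i / I_f = (0.4765)(1.33) / 0.5051 = 1.255 rev/s.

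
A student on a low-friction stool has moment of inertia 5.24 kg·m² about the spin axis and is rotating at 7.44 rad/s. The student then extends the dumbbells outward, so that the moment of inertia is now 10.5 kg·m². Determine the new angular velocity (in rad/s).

No external torque acts about the spin axis, so angular momentum is conserved.
ω₂ = I₁ω₁ / I₂ = (5.240)(7.44 rad/s) / (10.50) = 3.713 rad/s.

ω₂ ≈ 3.71 rad/s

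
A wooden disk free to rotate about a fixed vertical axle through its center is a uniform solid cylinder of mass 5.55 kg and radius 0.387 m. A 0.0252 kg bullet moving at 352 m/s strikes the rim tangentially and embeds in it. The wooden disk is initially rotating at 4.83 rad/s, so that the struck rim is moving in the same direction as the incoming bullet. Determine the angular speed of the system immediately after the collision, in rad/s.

About the axle the impulsive forces during the collision are internal, so angular momentum about that axis is conserved.
I_p = ½(5.55)(0.387)² = 0.4156 kg·m². Taking the sense of the bullet's angular momentum as positive, L_{bullet} = m v R = (0.0252)(352)(0.387) = 3.433 kg·m²/s.
L_i = +I_p ω_p + m v R = +(0.4156)(4.83) + 3.433 = 5.440 kg·m²/s.
After sticking, I_f = I_p + m R² = 0.4156 + (0.0252)(0.387)² = 0.4194 kg·m².
ω_f = L_i / I_f = 5.440 / 0.4194 = 12.97 rad/s.

|ω_f| ≈ 13.0 rad/s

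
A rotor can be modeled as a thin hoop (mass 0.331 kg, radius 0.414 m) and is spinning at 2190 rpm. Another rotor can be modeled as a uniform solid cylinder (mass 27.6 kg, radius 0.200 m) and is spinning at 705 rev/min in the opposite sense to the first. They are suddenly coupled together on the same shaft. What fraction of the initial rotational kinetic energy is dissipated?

fraction ≈ 0.789

No external torque acts about the common axis, so total angular momentum is conserved.
Moments of inertia: I_A = (0.331)(0.414)² = 0.05673 kg·m²; I_B = ½(27.6)(0.200)² = 0.5520 kg·m².
Taking A's sense as positive: L = (0.05673)(2190) − (0.5520)(705) = -264.9 kg·m²·rpm.
Combined I = 0.05673 + 0.5520 = 0.6087 kg·m².
ω_f = L / I = -264.9 / 0.6087 = -435.2 rpm.
KE_i = ½ΣIω² = 2996 J; KE_f = ½(0.6087)(45.57)² = 632.1 J.
Fraction dissipated = (KE_i − KE_f)/KE_i = 0.7890.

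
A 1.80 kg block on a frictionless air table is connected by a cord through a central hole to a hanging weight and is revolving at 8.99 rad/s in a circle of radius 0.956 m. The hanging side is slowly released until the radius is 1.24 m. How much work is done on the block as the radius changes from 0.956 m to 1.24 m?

No torque about the axis ⇒ m r₁² ω₁ = m r₂² ω₂.
ω₂ = ω₁ (r₁/r₂)² = (8.99)(0.956/1.24)² = 5.344 rad/s.
W = ΔKE = ½m(v₂² − v₁²) = -26.96 J.

W ≈ -27.0 J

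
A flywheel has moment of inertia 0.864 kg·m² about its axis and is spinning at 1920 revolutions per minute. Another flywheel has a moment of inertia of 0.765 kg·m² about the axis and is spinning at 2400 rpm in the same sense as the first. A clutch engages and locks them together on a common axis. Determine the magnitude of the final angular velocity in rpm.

|ω_f| ≈ 2150 rpm

The coupling torques are internal; angular momentum about the shared axis is conserved.
Taking A's sense as positive: L = (0.8640)(1920) + (0.7650)(2400) = 3495 kg·m²·rpm.
Combined I = 0.8640 + 0.7650 = 1.629 kg·m².
ω_f = L / I = 3495 / 1.629 = 2145 rpm.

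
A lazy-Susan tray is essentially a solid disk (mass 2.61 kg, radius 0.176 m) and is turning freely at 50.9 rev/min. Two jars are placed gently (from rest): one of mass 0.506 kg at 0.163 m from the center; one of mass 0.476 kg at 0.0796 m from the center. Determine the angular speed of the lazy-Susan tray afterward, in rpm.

ω_f ≈ 36.2 rpm

No external torque acts about the center; L_before = L_after.
I_p = ½(2.61)(0.176)² = 0.04042 kg·m².
Added inertia Σmr² = (0.506)(0.163)² + (0.476)(0.0796)² = 0.01646 kg·m²; I_f = 0.04042 + 0.01646 = 0.05688 kg·m².
ω_f = I_p ω_i / I_f = (0.04042)(50.9) / 0.05688 = 36.17 rpm.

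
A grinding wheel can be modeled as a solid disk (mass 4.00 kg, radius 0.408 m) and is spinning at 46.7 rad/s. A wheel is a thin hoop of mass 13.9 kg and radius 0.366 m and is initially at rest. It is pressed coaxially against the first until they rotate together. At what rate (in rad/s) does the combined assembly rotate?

No external torque acts about the common axis, so total angular momentum is conserved.
Moments of inertia: I_A = ½(4.00)(0.408)² = 0.3329 kg·m²; I_B = (13.9)(0.366)² = 1.862 kg·m².
Taking A's sense as positive: L = (0.3329)(46.7) = 15.55 kg·m²·rad/s.
Combined I = 0.3329 + 1.862 = 2.195 kg·m².
ω_f = L / I = 15.55 / 2.195 = 7.084 rad/s.

|ω_f| ≈ 7.08 rad/s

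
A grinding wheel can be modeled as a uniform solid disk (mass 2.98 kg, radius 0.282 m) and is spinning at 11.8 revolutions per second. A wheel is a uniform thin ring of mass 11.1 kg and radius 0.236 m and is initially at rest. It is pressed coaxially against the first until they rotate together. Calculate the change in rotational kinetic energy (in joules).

No external torque acts about the common axis, so total angular momentum is conserved.
Moments of inertia: I_A = ½(2.98)(0.282)² = 0.1185 kg·m²; I_B = (11.1)(0.236)² = 0.6182 kg·m².
Taking A's sense as positive: L = (0.1185)(11.8) = 1.398 kg·m²·rev/s.
Combined I = 0.1185 + 0.6182 = 0.7367 kg·m².
ω_f = L / I = 1.398 / 0.7367 = 1.898 rev/s.
KE_i = ½ΣIω² = 325.7 J; KE_f = ½(0.7367)(11.92)² = 52.38 J.

ΔKE ≈ -273 J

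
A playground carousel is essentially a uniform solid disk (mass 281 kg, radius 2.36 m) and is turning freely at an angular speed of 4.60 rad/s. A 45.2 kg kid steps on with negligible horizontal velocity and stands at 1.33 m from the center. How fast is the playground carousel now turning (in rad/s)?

ω_f ≈ 4.17 rad/s

No external torque acts about the center; L_before = L_after.
I_p = ½(281)(2.36)² = 782.5 kg·m².
Added inertia Σmr² = (45.2)(1.33)² = 79.95 kg·m²; I_f = 782.5 + 79.95 = 862.5 kg·m².
ω_f = I_p ω_i / I_f = (782.5)(4.60) / 862.5 = 4.174 rad/s.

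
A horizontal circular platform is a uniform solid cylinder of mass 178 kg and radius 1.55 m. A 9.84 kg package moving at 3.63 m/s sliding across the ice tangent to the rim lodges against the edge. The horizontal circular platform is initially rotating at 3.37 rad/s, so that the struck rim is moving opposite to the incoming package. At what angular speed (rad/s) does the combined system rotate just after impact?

|ω_f| ≈ 2.80 rad/s

About the central axle the impulsive forces during the collision are internal, so angular momentum about that axis is conserved.
I_p = ½(178)(1.55)² = 213.8 kg·m². Taking the sense of the package's angular momentum as positive, L_{package} = m v R = (9.84)(3.63)(1.55) = 55.36 kg·m²/s.
L_i = −I_p ω_p + m v R = −(213.8)(3.37) + 55.36 = -665.2 kg·m²/s.
After sticking, I_f = I_p + m R² = 213.8 + (9.84)(1.55)² = 237.5 kg·m².
ω_f = L_i / I_f = -665.2 / 237.5 = -2.801 rad/s.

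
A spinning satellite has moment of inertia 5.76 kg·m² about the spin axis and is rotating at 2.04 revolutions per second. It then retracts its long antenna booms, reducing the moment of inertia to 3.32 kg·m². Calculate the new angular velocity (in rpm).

No external torque acts about the spin axis, so angular momentum is conserved.
ω₂ = I₁ω₁ / I₂ = (5.760)(2.04 rev/s) / (3.320) = 3.539 rev/s = 212.4 rpm.

ω₂ ≈ 212 rpm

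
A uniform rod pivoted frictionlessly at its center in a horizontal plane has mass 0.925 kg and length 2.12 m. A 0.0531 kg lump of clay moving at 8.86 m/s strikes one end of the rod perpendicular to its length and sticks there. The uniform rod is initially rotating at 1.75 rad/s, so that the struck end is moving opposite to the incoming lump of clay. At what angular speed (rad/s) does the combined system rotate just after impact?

|ω_f| ≈ 0.265 rad/s

About the pivot the impulsive forces during the collision are internal, so angular momentum about that axis is conserved.
I_p = (1/12)(0.925)(2.12)² = 0.3464 kg·m². Taking the sense of the lump of clay's angular momentum as positive, L_{lump} = m v R = (0.0531)(8.86)(2.12/2) = 0.4987 kg·m²/s.
L_i = −I_p ω_p + m v R = −(0.3464)(1.75) + 0.4987 = -0.1076 kg·m²/s.
After sticking, I_f = I_p + m R² = 0.3464 + (0.0531)(2.12/2)² = 0.4061 kg·m².
ω_f = L_i / I_f = -0.1076 / 0.4061 = -0.2649 rad/s.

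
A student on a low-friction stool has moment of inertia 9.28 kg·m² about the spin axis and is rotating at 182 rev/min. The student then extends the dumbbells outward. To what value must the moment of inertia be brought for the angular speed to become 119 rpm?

I₂ ≈ 14.2 kg·m²

With no external torque about the axis, L is conserved: I₁ω₁ = I₂ω₂.
I₂ = I₁ω₁ / ω₂ = (9.28)(182) / (119) = 14.19 kg·m².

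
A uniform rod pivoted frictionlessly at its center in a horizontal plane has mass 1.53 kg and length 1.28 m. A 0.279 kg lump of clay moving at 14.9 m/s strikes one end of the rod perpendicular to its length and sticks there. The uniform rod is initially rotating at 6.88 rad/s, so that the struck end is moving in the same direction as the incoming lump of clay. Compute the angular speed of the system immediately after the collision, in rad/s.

|ω_f| ≈ 12.7 rad/s

The axle reaction passes through the pivot and exerts no torque about it; angular momentum about the pivot is conserved through the impact.
I_p = (1/12)(1.53)(1.28)² = 0.2089 kg·m². Taking the sense of the lump of clay's angular momentum as positive, L_{lump} = m v R = (0.279)(14.9)(1.28/2) = 2.661 kg·m²/s.
L_i = +I_p ω_p + m v R = +(0.2089)(6.88) + 2.661 = 4.098 kg·m²/s.
After sticking, I_f = I_p + m R² = 0.2089 + (0.279)(1.28/2)² = 0.3232 kg·m².
ω_f = L_i / I_f = 4.098 / 0.3232 = 12.68 rad/s.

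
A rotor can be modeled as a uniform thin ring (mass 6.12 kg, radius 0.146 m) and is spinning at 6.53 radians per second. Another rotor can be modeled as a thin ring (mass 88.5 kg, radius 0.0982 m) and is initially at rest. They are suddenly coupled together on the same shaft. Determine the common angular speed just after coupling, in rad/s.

No external torque acts about the common axis, so total angular momentum is conserved.
Moments of inertia: I_A = (6.12)(0.146)² = 0.1305 kg·m²; I_B = (88.5)(0.0982)² = 0.8534 kg·m².
Taking A's sense as positive: L = (0.1305)(6.53) = 0.8519 kg·m²·rad/s.
Combined I = 0.1305 + 0.8534 = 0.9839 kg·m².
ω_f = L / I = 0.8519 / 0.9839 = 0.8658 rad/s.

|ω_f| ≈ 0.866 rad/s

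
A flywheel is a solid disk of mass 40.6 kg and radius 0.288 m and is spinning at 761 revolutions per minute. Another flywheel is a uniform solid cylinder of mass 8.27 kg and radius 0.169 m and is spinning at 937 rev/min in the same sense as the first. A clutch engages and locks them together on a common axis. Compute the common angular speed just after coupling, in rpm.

The coupling torques are internal; angular momentum about the shared axis is conserved.
Moments of inertia: I_A = ½(40.6)(0.288)² = 1.684 kg·m²; I_B = ½(8.27)(0.169)² = 0.1181 kg·m².
Taking A's sense as positive: L = (1.684)(761) + (0.1181)(937) = 1392 kg·m²·rpm.
Combined I = 1.684 + 0.1181 = 1.802 kg·m².
ω_f = L / I = 1392 / 1.802 = 772.5 rpm.

|ω_f| ≈ 773 rpm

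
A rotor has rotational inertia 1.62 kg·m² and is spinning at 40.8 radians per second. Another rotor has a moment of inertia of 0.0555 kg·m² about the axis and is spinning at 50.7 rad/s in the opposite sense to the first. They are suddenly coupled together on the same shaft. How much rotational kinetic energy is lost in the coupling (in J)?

No external torque acts about the common axis, so total angular momentum is conserved.
Taking A's sense as positive: L = (1.620)(40.8) − (0.05550)(50.7) = 63.28 kg·m²·rad/s.
Combined I = 1.620 + 0.05550 = 1.676 kg·m².
ω_f = L / I = 63.28 / 1.676 = 37.77 rad/s.
KE_i = ½ΣIω² = 1420 J; KE_f = ½(1.676)(37.77)² = 1195 J.

ΔKE lost ≈ 225 J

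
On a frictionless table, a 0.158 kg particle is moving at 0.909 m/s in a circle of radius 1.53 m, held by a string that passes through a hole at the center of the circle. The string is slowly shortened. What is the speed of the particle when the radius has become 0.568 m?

The only horizontal force on the mass is along the cord (radial), so it exerts no torque about the hole and angular momentum m v r is conserved.
v₂ = v₁ r₁ / r₂ = (0.909)(1.53) / (0.568) = 2.449 m/s.

v₂ ≈ 2.45 m/s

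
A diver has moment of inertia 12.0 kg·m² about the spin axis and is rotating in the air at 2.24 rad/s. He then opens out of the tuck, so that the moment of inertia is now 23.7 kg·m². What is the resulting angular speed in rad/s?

ω₂ ≈ 1.13 rad/s

With no external torque about the axis, L is conserved: I₁ω₁ = I₂ω₂.
ω₂ = I₁ω₁ / I₂ = (12.00)(2.24 rad/s) / (23.70) = 1.134 rad/s.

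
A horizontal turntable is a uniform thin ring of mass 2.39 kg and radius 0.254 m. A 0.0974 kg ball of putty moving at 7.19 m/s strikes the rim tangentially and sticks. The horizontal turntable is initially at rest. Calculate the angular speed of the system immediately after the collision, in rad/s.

The axle reaction passes through the axle and exerts no torque about it; angular momentum about the axle is conserved through the impact.
I_p = (2.39)(0.254)² = 0.1542 kg·m². Taking the sense of the ball of putty's angular momentum as positive, L_{ball} = m v R = (0.0974)(7.19)(0.254) = 0.1779 kg·m²/s.
L_i = 0 + 0.1779 = 0.1779 kg·m²/s.
After sticking, I_f = I_p + m R² = 0.1542 + (0.0974)(0.254)² = 0.1605 kg·m².
ω_f = L_i / I_f = 0.1779 / 0.1605 = 1.108 rad/s.

|ω_f| ≈ 1.11 rad/s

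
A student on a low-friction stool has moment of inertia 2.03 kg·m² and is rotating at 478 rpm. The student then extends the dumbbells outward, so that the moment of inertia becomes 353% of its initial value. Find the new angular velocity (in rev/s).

ω₂ ≈ 2.26 rev/s

With no external torque about the axis, L is conserved: I₁ω₁ = I₂ω₂.
I₂ = 3.53 × 2.03 = 7.166 kg·m².
ω₂ = I₁ω₁ / I₂ = (2.030)(478 rpm) / (7.166) = 135.4 rpm = 2.257 rev/s.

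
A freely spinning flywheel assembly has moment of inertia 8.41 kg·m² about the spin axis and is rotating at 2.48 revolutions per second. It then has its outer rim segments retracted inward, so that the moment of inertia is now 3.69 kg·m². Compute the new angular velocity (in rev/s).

ω₂ ≈ 5.65 rev/s

With no external torque about the axis, L is conserved: I₁ω₁ = I₂ω₂.
ω₂ = I₁ω₁ / I₂ = (8.410)(2.48 rev/s) / (3.690) = 5.652 rev/s.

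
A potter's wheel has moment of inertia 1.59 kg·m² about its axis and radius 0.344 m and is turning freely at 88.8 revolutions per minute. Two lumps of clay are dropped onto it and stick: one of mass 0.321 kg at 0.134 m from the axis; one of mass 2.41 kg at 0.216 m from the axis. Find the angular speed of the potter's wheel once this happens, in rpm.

No external torque acts about the axis; L_before = L_after.
Added inertia Σmr² = (0.321)(0.134)² + (2.41)(0.216)² = 0.1182 kg·m²; I_f = 1.590 + 0.1182 = 1.708 kg·m².
ω_f = I_p ω_i / I_f = (1.590)(88.8) / 1.708 = 82.66 rpm.

ω_f ≈ 82.7 rpm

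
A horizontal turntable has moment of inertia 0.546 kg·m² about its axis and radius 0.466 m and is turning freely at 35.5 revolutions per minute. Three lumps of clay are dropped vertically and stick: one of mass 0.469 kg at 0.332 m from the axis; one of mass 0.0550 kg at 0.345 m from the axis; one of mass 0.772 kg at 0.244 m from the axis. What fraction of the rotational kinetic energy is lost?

No external torque acts about the axis; L_before = L_after.
Added inertia Σmr² = (0.469)(0.332)² + (0.0550)(0.345)² + (0.772)(0.244)² = 0.1042 kg·m²; I_f = 0.5460 + 0.1042 = 0.6502 kg·m².
ω_f = I_p ω_i / I_f = (0.5460)(35.5) / 0.6502 = 29.81 rpm.
KE_i = ½(0.5460)(3.718 rad/s)² = 3.773 J; KE_f = ½(0.6502)(3.122)² = 3.168 J.
Fraction lost = 0.1603.

fraction ≈ 0.160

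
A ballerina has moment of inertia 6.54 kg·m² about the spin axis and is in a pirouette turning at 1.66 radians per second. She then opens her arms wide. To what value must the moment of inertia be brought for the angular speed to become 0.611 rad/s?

I₂ ≈ 17.8 kg·m²

Angular momentum about the spin axis is conserved since the torque about it is zero.
I₂ = I₁ω₁ / ω₂ = (6.54)(1.66) / (0.611) = 17.77 kg·m².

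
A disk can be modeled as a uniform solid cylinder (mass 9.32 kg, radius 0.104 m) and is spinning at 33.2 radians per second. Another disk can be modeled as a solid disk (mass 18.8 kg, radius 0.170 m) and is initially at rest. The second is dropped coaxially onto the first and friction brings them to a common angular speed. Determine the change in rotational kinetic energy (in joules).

ΔKE ≈ -23.4 J

The coupling torques are internal; angular momentum about the shared axis is conserved.
Moments of inertia: I_A = ½(9.32)(0.104)² = 0.05040 kg·m²; I_B = ½(18.8)(0.170)² = 0.2717 kg·m².
Taking A's sense as positive: L = (0.05040)(33.2) = 1.673 kg·m²·rad/s.
Combined I = 0.05040 + 0.2717 = 0.3221 kg·m².
ω_f = L / I = 1.673 / 0.3221 = 5.196 rad/s.
KE_i = ½ΣIω² = 27.78 J; KE_f = ½(0.3221)(5.196)² = 4.347 J.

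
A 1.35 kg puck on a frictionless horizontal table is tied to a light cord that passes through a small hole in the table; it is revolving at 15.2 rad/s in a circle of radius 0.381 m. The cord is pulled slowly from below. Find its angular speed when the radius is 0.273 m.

ω₂ ≈ 29.6 rad/s

The constraining force is radial, so m r² ω about the center is conserved.
ω₂ = ω₁ (r₁/r₂)² = (15.2)(0.381/0.273)² = 29.61 rad/s.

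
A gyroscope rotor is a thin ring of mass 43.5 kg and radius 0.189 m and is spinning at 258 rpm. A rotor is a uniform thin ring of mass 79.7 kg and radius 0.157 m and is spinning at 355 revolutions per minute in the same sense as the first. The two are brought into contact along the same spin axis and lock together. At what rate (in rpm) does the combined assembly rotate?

|ω_f| ≈ 312 rpm

No external torque acts about the common axis, so total angular momentum is conserved.
Moments of inertia: I_A = (43.5)(0.189)² = 1.554 kg·m²; I_B = (79.7)(0.157)² = 1.965 kg·m².
Taking A's sense as positive: L = (1.554)(258) + (1.965)(355) = 1098 kg·m²·rpm.
Combined I = 1.554 + 1.965 = 3.518 kg·m².
ω_f = L / I = 1098 / 3.518 = 312.2 rpm.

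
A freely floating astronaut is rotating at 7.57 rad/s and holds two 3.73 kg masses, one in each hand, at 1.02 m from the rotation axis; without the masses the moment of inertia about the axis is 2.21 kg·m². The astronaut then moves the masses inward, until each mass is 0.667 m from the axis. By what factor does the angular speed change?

No external torque acts about the spin axis, so angular momentum is conserved.
I₁ = 2.21 + 2(3.73)(1.02)² = 9.971 kg·m²; I₂ = 2.21 + 2(3.73)(0.667)² = 5.529 kg·m².
ω₂/ω₁ = I₁/I₂ = 9.971 / 5.529 = 1.804.

ω₂/ω₁ ≈ 1.80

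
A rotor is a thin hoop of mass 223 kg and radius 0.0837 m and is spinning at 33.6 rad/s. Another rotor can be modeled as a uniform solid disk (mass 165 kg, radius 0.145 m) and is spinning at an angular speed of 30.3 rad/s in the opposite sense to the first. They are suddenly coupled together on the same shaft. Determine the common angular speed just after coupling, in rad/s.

No external torque acts about the common axis, so total angular momentum is conserved.
Moments of inertia: I_A = (223)(0.0837)² = 1.562 kg·m²; I_B = ½(165)(0.145)² = 1.735 kg·m².
Taking A's sense as positive: L = (1.562)(33.6) − (1.735)(30.3) = -0.06501 kg·m²·rad/s.
Combined I = 1.562 + 1.735 = 3.297 kg·m².
ω_f = L / I = -0.06501 / 3.297 = -0.01972 rad/s.

|ω_f| ≈ 0.0197 rad/s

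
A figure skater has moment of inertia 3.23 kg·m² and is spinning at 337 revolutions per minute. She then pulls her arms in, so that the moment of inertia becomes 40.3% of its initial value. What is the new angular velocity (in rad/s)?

ω₂ ≈ 87.6 rad/s

No external torque acts about the spin axis, so angular momentum is conserved.
I₂ = 0.403 × 3.23 = 1.302 kg·m².
ω₂ = I₁ω₁ / I₂ = (3.230)(337 rpm) / (1.302) = 836.2 rpm = 87.57 rad/s.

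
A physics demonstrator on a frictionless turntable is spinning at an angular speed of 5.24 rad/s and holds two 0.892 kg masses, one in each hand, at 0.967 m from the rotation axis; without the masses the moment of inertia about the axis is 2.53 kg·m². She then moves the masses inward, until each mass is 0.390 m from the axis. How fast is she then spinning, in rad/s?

Angular momentum about the spin axis is conserved since the torque about it is zero.
I₁ = 2.53 + 2(0.892)(0.967)² = 4.198 kg·m²; I₂ = 2.53 + 2(0.892)(0.390)² = 2.801 kg·m².
ω₂ = I₁ω₁ / I₂ = (4.198)(5.24 rad/s) / (2.801) = 7.853 rad/s.

ω₂ ≈ 7.85 rad/s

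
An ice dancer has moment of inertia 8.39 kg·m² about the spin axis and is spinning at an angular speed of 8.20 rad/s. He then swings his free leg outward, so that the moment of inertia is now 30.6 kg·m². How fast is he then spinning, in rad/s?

No external torque acts about the spin axis, so angular momentum is conserved.
ω₂ = I₁ω₁ / I₂ = (8.390)(8.20 rad/s) / (30.60) = 2.248 rad/s.

ω₂ ≈ 2.25 rad/s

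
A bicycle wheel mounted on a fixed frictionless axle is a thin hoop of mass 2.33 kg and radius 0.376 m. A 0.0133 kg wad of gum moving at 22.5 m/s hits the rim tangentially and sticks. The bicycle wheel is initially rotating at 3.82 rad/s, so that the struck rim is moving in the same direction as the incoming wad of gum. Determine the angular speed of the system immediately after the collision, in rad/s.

The axle reaction passes through the axle and exerts no torque about it; angular momentum about the axle is conserved through the impact.
I_p = (2.33)(0.376)² = 0.3294 kg·m². Taking the sense of the wad of gum's angular momentum as positive, L_{wad} = m v R = (0.0133)(22.5)(0.376) = 0.1125 kg·m²/s.
L_i = +I_p ω_p + m v R = +(0.3294)(3.82) + 0.1125 = 1.371 kg·m²/s.
After sticking, I_f = I_p + m R² = 0.3294 + (0.0133)(0.376)² = 0.3313 kg·m².
ω_f = L_i / I_f = 1.371 / 0.3313 = 4.138 rad/s.

|ω_f| ≈ 4.14 rad/s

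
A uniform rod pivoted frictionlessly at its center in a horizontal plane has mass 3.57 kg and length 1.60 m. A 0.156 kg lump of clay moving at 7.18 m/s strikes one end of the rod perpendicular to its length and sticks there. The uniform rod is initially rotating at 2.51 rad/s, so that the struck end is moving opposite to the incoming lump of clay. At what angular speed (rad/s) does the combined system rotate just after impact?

|ω_f| ≈ 1.18 rad/s

The axle reaction passes through the pivot and exerts no torque about it; angular momentum about the pivot is conserved through the impact.
I_p = (1/12)(3.57)(1.60)² = 0.7616 kg·m². Taking the sense of the lump of clay's angular momentum as positive, L_{lump} = m v R = (0.156)(7.18)(1.60/2) = 0.8961 kg·m²/s.
L_i = −I_p ω_p + m v R = −(0.7616)(2.51) + 0.8961 = -1.016 kg·m²/s.
After sticking, I_f = I_p + m R² = 0.7616 + (0.156)(1.60/2)² = 0.8614 kg·m².
ω_f = L_i / I_f = -1.016 / 0.8614 = -1.179 rad/s.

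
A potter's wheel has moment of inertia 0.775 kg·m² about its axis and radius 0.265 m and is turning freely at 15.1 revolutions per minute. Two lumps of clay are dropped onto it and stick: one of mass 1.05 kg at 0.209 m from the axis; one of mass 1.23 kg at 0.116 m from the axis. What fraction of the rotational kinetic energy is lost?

fraction ≈ 0.0745

The added mass arrives with no angular momentum about the axis, and any external torque about the axis is negligible, so the system's angular momentum is conserved.
Added inertia Σmr² = (1.05)(0.209)² + (1.23)(0.116)² = 0.06242 kg·m²; I_f = 0.7750 + 0.06242 = 0.8374 kg·m².
ω_f = I_p ω_i / I_f = (0.7750)(15.1) / 0.8374 = 13.97 rpm.
KE_i = ½(0.7750)(1.581 rad/s)² = 0.9689 J; KE_f = ½(0.8374)(1.463)² = 0.8967 J.
Fraction lost = 0.07453.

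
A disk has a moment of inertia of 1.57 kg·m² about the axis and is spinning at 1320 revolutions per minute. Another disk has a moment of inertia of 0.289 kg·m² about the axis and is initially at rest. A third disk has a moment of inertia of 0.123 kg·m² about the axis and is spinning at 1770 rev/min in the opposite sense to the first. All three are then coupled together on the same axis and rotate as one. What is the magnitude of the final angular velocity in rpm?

No external torque acts about the common axis, so total angular momentum is conserved.
Taking A's sense as positive: L = (1.570)(1320) − (0.1230)(1770) = 1855 kg·m²·rpm.
Combined I = 1.570 + 0.2890 + 0.1230 = 1.982 kg·m².
ω_f = L / I = 1855 / 1.982 = 935.8 rpm.

|ω_f| ≈ 936 rpm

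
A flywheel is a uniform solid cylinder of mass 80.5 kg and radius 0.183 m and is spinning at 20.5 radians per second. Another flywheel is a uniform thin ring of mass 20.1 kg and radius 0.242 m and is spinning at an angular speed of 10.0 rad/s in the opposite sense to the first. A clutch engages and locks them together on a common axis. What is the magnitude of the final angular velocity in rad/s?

|ω_f| ≈ 6.28 rad/s

No external torque acts about the common axis, so total angular momentum is conserved.
Moments of inertia: I_A = ½(80.5)(0.183)² = 1.348 kg·m²; I_B = (20.1)(0.242)² = 1.177 kg·m².
Taking A's sense as positive: L = (1.348)(20.5) − (1.177)(10.0) = 15.86 kg·m²·rad/s.
Combined I = 1.348 + 1.177 = 2.525 kg·m².
ω_f = L / I = 15.86 / 2.525 = 6.282 rad/s.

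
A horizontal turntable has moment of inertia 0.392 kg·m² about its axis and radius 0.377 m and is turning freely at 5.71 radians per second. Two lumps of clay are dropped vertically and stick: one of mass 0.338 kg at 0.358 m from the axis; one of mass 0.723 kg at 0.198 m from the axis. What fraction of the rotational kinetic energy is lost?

fraction ≈ 0.155

No external torque acts about the axis; L_before = L_after.
Added inertia Σmr² = (0.338)(0.358)² + (0.723)(0.198)² = 0.07166 kg·m²; I_f = 0.3920 + 0.07166 = 0.4637 kg·m².
ω_f = I_p ω_i / I_f = (0.3920)(5.71) / 0.4637 = 4.827 rad/s.
KE_i = ½(0.3920)(5.710 rad/s)² = 6.390 J; KE_f = ½(0.4637)(4.827)² = 5.403 J.
Fraction lost = 0.1546.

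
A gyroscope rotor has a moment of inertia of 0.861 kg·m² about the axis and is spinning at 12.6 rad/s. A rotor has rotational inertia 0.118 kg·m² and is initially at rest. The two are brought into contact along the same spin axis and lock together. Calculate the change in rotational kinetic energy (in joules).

No external torque acts about the common axis, so total angular momentum is conserved.
Taking A's sense as positive: L = (0.8610)(12.6) = 10.85 kg·m²·rad/s.
Combined I = 0.8610 + 0.1180 = 0.9790 kg·m².
ω_f = L / I = 10.85 / 0.9790 = 11.08 rad/s.
KE_i = ½ΣIω² = 68.35 J; KE_f = ½(0.9790)(11.08)² = 60.11 J.

ΔKE ≈ -8.24 J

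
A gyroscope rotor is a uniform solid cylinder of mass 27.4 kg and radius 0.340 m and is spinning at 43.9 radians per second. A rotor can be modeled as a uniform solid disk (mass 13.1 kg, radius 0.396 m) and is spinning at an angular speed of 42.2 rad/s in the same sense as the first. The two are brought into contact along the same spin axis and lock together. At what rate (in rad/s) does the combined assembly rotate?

No external torque acts about the common axis, so total angular momentum is conserved.
Moments of inertia: I_A = ½(27.4)(0.340)² = 1.584 kg·m²; I_B = ½(13.1)(0.396)² = 1.027 kg·m².
Taking A's sense as positive: L = (1.584)(43.9) + (1.027)(42.2) = 112.9 kg·m²·rad/s.
Combined I = 1.584 + 1.027 = 2.611 kg·m².
ω_f = L / I = 112.9 / 2.611 = 43.23 rad/s.

|ω_f| ≈ 43.2 rad/s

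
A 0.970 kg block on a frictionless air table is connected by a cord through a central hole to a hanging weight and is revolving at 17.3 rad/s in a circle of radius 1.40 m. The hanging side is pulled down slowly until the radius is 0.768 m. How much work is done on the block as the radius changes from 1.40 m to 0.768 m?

The constraining force is radial, so m r² ω about the center is conserved.
ω₂ = ω₁ (r₁/r₂)² = (17.3)(1.40/0.768)² = 57.49 rad/s.
W = ΔKE = ½m(v₂² − v₁²) = 660.9 J.

W ≈ 661 J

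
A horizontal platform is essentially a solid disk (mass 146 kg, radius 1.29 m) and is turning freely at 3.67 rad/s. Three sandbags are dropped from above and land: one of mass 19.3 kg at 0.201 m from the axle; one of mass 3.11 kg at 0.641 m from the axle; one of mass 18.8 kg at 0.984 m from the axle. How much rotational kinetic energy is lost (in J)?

The added mass arrives with no angular momentum about the axle, and any external torque about the axle is negligible, so the system's angular momentum is conserved.
I_p = ½(146)(1.29)² = 121.5 kg·m².
Added inertia Σmr² = (19.3)(0.201)² + (3.11)(0.641)² + (18.8)(0.984)² = 20.26 kg·m²; I_f = 121.5 + 20.26 = 141.7 kg·m².
ω_f = I_p ω_i / I_f = (121.5)(3.67) / 141.7 = 3.145 rad/s.
KE_i = ½(121.5)(3.670 rad/s)² = 818.1 J; KE_f = ½(141.7)(3.145)² = 701.2 J.

energy lost ≈ 117 J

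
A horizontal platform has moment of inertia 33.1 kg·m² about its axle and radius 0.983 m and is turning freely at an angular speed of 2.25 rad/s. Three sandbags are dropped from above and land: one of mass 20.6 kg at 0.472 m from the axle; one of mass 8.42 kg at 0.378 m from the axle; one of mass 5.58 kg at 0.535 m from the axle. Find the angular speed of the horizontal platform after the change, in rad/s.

ω_f ≈ 1.84 rad/s

The added mass arrives with no angular momentum about the axle, and any external torque about the axle is negligible, so the system's angular momentum is conserved.
Added inertia Σmr² = (20.6)(0.472)² + (8.42)(0.378)² + (5.58)(0.535)² = 7.390 kg·m²; I_f = 33.10 + 7.390 = 40.49 kg·m².
ω_f = I_p ω_i / I_f = (33.10)(2.25) / 40.49 = 1.839 rad/s.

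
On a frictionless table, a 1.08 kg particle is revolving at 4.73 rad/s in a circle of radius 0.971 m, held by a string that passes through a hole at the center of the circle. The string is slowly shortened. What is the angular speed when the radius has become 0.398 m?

ω₂ ≈ 28.2 rad/s

No torque about the axis ⇒ m r₁² ω₁ = m r₂² ω₂.
ω₂ = ω₁ (r₁/r₂)² = (4.73)(0.971/0.398)² = 28.15 rad/s.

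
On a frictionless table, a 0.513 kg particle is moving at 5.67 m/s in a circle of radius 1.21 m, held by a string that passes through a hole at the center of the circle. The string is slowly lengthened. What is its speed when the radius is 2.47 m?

Central (radial) force ⇒ zero torque about the center ⇒ m v r is constant.
v₂ = v₁ r₁ / r₂ = (5.67)(1.21) / (2.47) = 2.778 m/s.

v₂ ≈ 2.78 m/s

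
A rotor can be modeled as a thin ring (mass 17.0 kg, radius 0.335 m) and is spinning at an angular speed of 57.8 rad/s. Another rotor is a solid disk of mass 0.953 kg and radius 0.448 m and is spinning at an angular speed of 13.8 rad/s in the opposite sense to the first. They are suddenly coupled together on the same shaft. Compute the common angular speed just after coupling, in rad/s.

No external torque acts about the common axis, so total angular momentum is conserved.
Moments of inertia: I_A = (17.0)(0.335)² = 1.908 kg·m²; I_B = ½(0.953)(0.448)² = 0.09564 kg·m².
Taking A's sense as positive: L = (1.908)(57.8) − (0.09564)(13.8) = 109.0 kg·m²·rad/s.
Combined I = 1.908 + 0.09564 = 2.003 kg·m².
ω_f = L / I = 109.0 / 2.003 = 54.38 rad/s.

|ω_f| ≈ 54.4 rad/s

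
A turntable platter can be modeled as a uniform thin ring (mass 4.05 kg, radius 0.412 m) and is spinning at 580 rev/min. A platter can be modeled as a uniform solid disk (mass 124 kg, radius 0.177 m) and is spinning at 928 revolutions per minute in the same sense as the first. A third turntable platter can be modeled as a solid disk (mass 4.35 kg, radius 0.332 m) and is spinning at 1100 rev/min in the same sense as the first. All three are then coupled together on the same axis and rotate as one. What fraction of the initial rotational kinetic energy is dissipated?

fraction ≈ 0.0350

No external torque acts about the common axis, so total angular momentum is conserved.
Moments of inertia: I_A = (4.05)(0.412)² = 0.6875 kg·m²; I_B = ½(124)(0.177)² = 1.942 kg·m²; I_C = ½(4.35)(0.332)² = 0.2397 kg·m².
Taking A's sense as positive: L = (0.6875)(580) + (1.942)(928) + (0.2397)(1100) = 2465 kg·m²·rpm.
Combined I = 0.6875 + 1.942 + 0.2397 = 2.870 kg·m².
ω_f = L / I = 2465 / 2.870 = 859.0 rpm.
KE_i = ½ΣIω² = 12030 J; KE_f = ½(2.870)(89.95)² = 11610 J.
Fraction dissipated = (KE_i − KE_f)/KE_i = 0.03495.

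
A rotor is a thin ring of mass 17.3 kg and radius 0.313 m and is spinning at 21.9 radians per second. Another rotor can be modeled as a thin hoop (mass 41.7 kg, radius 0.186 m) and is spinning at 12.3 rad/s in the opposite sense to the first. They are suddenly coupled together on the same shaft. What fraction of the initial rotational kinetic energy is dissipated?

fraction ≈ 0.884

No external torque acts about the common axis, so total angular momentum is conserved.
Moments of inertia: I_A = (17.3)(0.313)² = 1.695 kg·m²; I_B = (41.7)(0.186)² = 1.443 kg·m².
Taking A's sense as positive: L = (1.695)(21.9) − (1.443)(12.3) = 19.37 kg·m²·rad/s.
Combined I = 1.695 + 1.443 = 3.138 kg·m².
ω_f = L / I = 19.37 / 3.138 = 6.175 rad/s.
KE_i = ½ΣIω² = 515.6 J; KE_f = ½(3.138)(6.175)² = 59.81 J.
Fraction dissipated = (KE_i − KE_f)/KE_i = 0.8840.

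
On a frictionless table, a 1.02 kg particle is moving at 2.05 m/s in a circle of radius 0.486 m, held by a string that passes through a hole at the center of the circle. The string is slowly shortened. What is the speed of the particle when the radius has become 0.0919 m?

v₂ ≈ 10.8 m/s

Central (radial) force ⇒ zero torque about the center ⇒ m v r is constant.
v₂ = v₁ r₁ / r₂ = (2.05)(0.486) / (0.0919) = 10.84 m/s.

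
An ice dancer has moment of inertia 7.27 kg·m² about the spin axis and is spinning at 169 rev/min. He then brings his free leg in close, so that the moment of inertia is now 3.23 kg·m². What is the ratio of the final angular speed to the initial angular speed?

With no external torque about the axis, L is conserved: I₁ω₁ = I₂ω₂.
ω₂/ω₁ = I₁/I₂ = 7.270 / 3.230 = 2.251.

ω₂/ω₁ ≈ 2.25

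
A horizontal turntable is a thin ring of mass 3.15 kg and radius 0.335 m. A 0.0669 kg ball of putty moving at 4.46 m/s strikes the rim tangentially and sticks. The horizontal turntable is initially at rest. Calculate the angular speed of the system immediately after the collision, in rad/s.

About the axle the impulsive forces during the collision are internal, so angular momentum about that axis is conserved.
I_p = (3.15)(0.335)² = 0.3535 kg·m². Taking the sense of the ball of putty's angular momentum as positive, L_{ball} = m v R = (0.0669)(4.46)(0.335) = 0.09996 kg·m²/s.
L_i = 0 + 0.09996 = 0.09996 kg·m²/s.
After sticking, I_f = I_p + m R² = 0.3535 + (0.0669)(0.335)² = 0.3610 kg·m².
ω_f = L_i / I_f = 0.09996 / 0.3610 = 0.2769 rad/s.

|ω_f| ≈ 0.277 rad/s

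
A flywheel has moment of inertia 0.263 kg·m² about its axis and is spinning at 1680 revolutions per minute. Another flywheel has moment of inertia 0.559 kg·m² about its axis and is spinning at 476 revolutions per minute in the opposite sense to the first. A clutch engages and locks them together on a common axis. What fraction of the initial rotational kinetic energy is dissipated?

fraction ≈ 0.957

The coupling torques are internal; angular momentum about the shared axis is conserved.
Taking A's sense as positive: L = (0.2630)(1680) − (0.5590)(476) = 175.8 kg·m²·rpm.
Combined I = 0.2630 + 0.5590 = 0.8220 kg·m².
ω_f = L / I = 175.8 / 0.8220 = 213.8 rpm.
KE_i = ½ΣIω² = 4765 J; KE_f = ½(0.8220)(22.39)² = 206.1 J.
Fraction dissipated = (KE_i − KE_f)/KE_i = 0.9568.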